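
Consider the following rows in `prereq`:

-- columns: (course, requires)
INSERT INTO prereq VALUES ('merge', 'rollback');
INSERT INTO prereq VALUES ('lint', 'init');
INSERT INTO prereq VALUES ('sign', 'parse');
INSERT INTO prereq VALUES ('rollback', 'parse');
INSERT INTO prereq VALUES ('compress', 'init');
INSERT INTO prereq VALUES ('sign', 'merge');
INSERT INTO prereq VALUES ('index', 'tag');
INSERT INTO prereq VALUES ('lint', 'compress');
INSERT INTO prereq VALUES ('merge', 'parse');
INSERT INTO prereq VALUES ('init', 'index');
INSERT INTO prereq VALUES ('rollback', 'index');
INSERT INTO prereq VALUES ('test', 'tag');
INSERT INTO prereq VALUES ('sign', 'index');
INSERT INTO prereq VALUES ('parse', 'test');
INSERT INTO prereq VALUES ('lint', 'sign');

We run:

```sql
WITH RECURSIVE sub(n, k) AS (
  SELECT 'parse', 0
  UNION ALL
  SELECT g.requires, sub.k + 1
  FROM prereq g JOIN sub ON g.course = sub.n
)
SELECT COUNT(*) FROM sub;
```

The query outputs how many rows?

Base: (parse, k=0).
Iteration 1: edges from {parse} -> (test, k=1).
Iteration 2: edges from {test} -> (tag, k=2).
Iteration 3: no outgoing edges from {tag}; recursion stops.
Total rows emitted: 3.

3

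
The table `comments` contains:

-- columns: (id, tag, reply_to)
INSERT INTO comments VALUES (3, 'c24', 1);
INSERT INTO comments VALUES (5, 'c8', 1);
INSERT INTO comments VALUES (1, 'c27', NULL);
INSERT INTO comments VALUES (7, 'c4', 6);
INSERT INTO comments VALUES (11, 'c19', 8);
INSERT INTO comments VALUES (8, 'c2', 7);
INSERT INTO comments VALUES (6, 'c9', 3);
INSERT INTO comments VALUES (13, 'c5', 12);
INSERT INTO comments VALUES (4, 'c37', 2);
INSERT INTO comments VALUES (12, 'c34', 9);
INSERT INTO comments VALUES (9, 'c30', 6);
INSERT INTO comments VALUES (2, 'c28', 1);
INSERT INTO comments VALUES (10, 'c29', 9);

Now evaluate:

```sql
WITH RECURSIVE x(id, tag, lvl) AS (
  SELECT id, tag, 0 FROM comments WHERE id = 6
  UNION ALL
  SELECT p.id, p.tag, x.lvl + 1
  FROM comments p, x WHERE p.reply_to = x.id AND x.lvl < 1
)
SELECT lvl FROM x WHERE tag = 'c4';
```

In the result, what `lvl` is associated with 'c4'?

Base: id=6 (c9) at lvl 0.
Iteration 1: rows with reply_to in {6} -> c4 (id 7, lvl 1), c30 (id 9, lvl 1).
Iteration 2: lvl < 1 fails for all current rows; recursion stops.

1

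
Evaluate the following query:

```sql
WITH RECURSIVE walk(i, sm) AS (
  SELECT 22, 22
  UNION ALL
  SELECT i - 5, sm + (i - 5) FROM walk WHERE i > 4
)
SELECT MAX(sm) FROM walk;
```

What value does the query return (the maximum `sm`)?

Base: i=22, sm=22.
Iteration 1: 22 > 4 holds -> i = 22 - 5 = 17, sm = 22 + 17 = 39.
Iteration 2: 17 > 4 holds -> i = 17 - 5 = 12, sm = 39 + 12 = 51.
Iteration 3: 12 > 4 holds -> i = 12 - 5 = 7, sm = 51 + 7 = 58.
Iteration 4: 7 > 4 holds -> i = 7 - 5 = 2, sm = 58 + 2 = 60.
Iteration 5: 2 > 4 fails; recursion stops.
sm values: 22, 39, 51, 58, 60; the maximum is 60.

60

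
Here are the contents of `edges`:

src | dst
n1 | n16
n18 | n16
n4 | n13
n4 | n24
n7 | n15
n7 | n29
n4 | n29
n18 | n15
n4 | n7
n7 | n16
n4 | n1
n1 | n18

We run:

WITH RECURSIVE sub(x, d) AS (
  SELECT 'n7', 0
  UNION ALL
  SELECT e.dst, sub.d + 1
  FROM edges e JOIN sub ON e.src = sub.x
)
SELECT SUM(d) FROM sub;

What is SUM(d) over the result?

Base: (n7, d=0).
Iteration 1: edges from {n7} -> (n15, d=1), (n16, d=1), (n29, d=1).
Iteration 2: no outgoing edges from {n15,n16,n29}; recursion stops.
SUM(d) = 0 + 1 + 1 + 1 = 3.

3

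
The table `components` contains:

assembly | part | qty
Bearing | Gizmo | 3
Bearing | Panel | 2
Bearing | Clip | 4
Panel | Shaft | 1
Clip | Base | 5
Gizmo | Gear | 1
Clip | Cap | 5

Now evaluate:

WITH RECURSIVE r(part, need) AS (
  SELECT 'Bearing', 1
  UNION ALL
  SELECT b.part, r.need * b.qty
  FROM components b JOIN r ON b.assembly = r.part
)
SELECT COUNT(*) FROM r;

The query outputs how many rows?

8

Base: (Bearing, need=1).
Iteration 1: components of {Bearing} -> Clip = 1*4 = 4, Gizmo = 1*3 = 3, Panel = 1*2 = 2.
Iteration 2: components of {Clip,Gizmo,Panel} -> Base = 4*5 = 20, Cap = 4*5 = 20, Gear = 3*1 = 3, Shaft = 2*1 = 2.
Iteration 3: no further components; recursion stops.
Total rows emitted: 8.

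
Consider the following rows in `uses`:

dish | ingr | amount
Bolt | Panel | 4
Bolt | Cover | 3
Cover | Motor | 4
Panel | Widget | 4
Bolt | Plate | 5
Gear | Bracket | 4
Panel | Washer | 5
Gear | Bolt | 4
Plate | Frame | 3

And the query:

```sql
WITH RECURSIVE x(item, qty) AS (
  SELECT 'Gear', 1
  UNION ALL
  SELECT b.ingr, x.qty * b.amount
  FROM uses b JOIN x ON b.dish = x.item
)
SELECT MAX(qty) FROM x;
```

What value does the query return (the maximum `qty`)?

Base: (Gear, qty=1).
Iteration 1: components of {Gear} -> Bolt = 1*4 = 4, Bracket = 1*4 = 4.
Iteration 2: components of {Bolt,Bracket} -> Cover = 4*3 = 12, Panel = 4*4 = 16, Plate = 4*5 = 20.
Iteration 3: components of {Cover,Panel,Plate} -> Frame = 20*3 = 60, Motor = 12*4 = 48, Washer = 16*5 = 80, Widget = 16*4 = 64.
Iteration 4: no further components; recursion stops.
qty values: 1, 4, 4, 20, 16, 12, 60, 80, 64, 48; the maximum is 80.

80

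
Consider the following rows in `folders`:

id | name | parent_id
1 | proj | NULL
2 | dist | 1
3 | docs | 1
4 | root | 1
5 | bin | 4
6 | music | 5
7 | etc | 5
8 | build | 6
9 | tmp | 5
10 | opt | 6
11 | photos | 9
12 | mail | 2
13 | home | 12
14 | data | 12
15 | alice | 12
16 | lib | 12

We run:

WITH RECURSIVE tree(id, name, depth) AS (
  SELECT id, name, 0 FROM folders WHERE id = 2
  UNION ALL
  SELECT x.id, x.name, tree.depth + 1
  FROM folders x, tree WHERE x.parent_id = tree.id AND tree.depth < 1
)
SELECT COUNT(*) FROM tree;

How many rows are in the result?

2

Base: id=2 (dist) at depth 0.
Iteration 1: rows with parent_id in {2} -> mail (id 12, depth 1).
Iteration 2: depth < 1 fails for all current rows; recursion stops.
Total rows emitted: 2.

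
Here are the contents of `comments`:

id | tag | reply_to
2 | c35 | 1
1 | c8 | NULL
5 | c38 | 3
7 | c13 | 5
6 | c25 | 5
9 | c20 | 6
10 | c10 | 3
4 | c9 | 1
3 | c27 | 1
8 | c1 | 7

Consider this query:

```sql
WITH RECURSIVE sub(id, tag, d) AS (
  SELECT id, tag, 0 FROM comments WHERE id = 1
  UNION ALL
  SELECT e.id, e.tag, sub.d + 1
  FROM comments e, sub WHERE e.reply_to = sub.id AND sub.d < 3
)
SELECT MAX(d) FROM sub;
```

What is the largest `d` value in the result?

3

Base: id=1 (c8) at d 0.
Iteration 1: rows with reply_to in {1} -> c35 (id 2, d 1), c27 (id 3, d 1), c9 (id 4, d 1).
Iteration 2: rows with reply_to in {2,3,4} -> c38 (id 5, d 2), c10 (id 10, d 2).
Iteration 3: rows with reply_to in {5,10} -> c25 (id 6, d 3), c13 (id 7, d 3).
Iteration 4: d < 3 fails for all current rows; recursion stops.
d values: 0, 1, 1, 1, 2, 2, 3, 3; the maximum is 3.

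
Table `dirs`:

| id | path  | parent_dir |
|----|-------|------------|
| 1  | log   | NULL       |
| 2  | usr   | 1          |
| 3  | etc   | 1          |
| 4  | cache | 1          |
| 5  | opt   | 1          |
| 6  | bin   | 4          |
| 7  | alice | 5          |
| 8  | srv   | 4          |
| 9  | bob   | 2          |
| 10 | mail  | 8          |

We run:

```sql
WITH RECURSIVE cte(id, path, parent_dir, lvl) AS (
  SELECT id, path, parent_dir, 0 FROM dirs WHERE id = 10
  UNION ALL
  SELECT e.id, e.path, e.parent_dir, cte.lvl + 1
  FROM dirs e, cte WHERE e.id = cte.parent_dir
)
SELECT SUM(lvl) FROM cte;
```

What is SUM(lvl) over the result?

6

Base: id=10 (mail), parent_dir=8, lvl 0.
Iteration 1: join on id=8 -> srv (id 8, parent_dir=4, lvl 1).
Iteration 2: join on id=4 -> cache (id 4, parent_dir=1, lvl 2).
Iteration 3: join on id=1 -> log (id 1, parent_dir=NULL, lvl 3).
Iteration 4: parent_dir is NULL; no match; recursion stops.
SUM(lvl) = 0 + 1 + 2 + 3 = 6.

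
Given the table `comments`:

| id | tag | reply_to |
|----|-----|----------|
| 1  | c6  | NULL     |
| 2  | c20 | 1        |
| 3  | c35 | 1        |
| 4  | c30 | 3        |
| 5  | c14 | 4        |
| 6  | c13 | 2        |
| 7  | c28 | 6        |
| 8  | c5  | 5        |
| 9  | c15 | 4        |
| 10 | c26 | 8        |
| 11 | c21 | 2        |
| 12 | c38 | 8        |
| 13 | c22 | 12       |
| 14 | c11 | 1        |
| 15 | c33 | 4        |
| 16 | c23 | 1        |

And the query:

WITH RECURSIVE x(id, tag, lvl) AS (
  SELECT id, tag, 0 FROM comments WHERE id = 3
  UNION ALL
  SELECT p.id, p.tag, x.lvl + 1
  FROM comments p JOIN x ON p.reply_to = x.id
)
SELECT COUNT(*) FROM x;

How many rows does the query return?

9

Base: id=3 (c35) at lvl 0.
Iteration 1: rows with reply_to in {3} -> c30 (id 4, lvl 1).
Iteration 2: rows with reply_to in {4} -> c14 (id 5, lvl 2), c15 (id 9, lvl 2), c33 (id 15, lvl 2).
Iteration 3: rows with reply_to in {5,9,15} -> c5 (id 8, lvl 3).
Iteration 4: rows with reply_to in {8} -> c26 (id 10, lvl 4), c38 (id 12, lvl 4).
Iteration 5: rows with reply_to in {10,12} -> c22 (id 13, lvl 5).
Iteration 6: no rows with reply_to in {13}; recursion stops.
Total rows emitted: 9.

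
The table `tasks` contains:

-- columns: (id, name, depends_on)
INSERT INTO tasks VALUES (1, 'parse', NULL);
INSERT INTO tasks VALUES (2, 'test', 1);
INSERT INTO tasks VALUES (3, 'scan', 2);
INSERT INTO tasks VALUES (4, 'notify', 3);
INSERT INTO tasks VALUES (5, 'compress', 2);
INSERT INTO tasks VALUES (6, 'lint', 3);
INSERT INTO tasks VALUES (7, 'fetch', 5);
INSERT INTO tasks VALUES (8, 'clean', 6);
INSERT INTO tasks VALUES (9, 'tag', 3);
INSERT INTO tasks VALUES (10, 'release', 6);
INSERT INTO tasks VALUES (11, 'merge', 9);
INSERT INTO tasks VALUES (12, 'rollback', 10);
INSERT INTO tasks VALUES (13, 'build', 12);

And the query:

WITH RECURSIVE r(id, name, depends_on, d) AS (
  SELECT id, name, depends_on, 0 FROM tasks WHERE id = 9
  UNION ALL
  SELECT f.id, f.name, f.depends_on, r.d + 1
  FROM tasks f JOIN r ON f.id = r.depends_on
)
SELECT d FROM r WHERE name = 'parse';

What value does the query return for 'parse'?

3

Base: id=9 (tag), depends_on=3, d 0.
Iteration 1: join on id=3 -> scan (id 3, depends_on=2, d 1).
Iteration 2: join on id=2 -> test (id 2, depends_on=1, d 2).
Iteration 3: join on id=1 -> parse (id 1, depends_on=NULL, d 3).
Iteration 4: depends_on is NULL; no match; recursion stops.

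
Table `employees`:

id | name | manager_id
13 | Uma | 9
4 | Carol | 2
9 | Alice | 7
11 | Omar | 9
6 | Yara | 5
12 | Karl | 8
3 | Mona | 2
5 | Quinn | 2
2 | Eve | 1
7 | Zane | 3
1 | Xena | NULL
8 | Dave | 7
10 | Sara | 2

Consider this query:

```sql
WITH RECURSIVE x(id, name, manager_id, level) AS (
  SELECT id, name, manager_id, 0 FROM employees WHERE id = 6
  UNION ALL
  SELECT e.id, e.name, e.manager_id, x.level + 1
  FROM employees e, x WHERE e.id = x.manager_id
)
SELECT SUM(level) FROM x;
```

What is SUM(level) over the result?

Base: id=6 (Yara), manager_id=5, level 0.
Iteration 1: join on id=5 -> Quinn (id 5, manager_id=2, level 1).
Iteration 2: join on id=2 -> Eve (id 2, manager_id=1, level 2).
Iteration 3: join on id=1 -> Xena (id 1, manager_id=NULL, level 3).
Iteration 4: manager_id is NULL; no match; recursion stops.
SUM(level) = 0 + 1 + 2 + 3 = 6.

6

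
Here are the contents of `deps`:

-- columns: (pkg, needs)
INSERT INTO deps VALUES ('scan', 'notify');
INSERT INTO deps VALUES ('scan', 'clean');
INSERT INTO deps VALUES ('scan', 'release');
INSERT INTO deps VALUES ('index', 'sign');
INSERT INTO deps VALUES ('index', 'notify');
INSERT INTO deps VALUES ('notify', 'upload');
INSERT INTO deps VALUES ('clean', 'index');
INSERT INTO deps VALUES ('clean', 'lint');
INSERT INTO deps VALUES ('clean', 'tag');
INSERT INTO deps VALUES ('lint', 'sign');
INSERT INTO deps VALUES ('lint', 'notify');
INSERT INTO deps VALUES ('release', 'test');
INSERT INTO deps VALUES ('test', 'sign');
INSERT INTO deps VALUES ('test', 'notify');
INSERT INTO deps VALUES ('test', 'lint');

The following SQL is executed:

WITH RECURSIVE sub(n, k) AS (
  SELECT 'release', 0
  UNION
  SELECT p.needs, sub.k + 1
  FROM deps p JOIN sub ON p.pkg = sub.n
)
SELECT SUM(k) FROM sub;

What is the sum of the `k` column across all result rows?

Base: (release, k=0).
Iteration 1: edges from {release} -> (test, k=1).
Iteration 2: edges from {test} -> (lint, k=2), (notify, k=2), (sign, k=2).
Iteration 3: edges from {lint,notify,sign} -> (notify, k=3), (sign, k=3), (upload, k=3).
Iteration 4: edges from {notify,sign,upload} -> (upload, k=4).
Iteration 5: no outgoing edges from {upload}; recursion stops.
SUM(k) = 0 + 1 + 2 + 2 + 2 + 3 + 3 + 3 + 4 = 20.

20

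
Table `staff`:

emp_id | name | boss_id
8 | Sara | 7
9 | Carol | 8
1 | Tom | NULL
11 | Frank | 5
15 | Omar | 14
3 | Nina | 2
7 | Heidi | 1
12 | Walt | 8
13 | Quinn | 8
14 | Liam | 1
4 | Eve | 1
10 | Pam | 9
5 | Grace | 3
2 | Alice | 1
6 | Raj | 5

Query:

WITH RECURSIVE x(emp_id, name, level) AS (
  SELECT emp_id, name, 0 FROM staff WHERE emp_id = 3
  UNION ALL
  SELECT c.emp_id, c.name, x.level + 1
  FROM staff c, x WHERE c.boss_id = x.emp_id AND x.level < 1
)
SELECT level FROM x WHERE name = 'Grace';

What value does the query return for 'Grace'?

1

Base: emp_id=3 (Nina) at level 0.
Iteration 1: rows with boss_id in {3} -> Grace (id 5, level 1).
Iteration 2: level < 1 fails for all current rows; recursion stops.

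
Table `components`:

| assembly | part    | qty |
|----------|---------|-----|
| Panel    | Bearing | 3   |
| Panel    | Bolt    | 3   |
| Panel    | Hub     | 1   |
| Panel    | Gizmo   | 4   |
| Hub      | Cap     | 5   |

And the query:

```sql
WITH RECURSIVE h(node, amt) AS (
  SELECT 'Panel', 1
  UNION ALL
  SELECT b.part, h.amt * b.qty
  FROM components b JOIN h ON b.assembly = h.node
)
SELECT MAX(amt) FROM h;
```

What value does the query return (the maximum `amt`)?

Base: (Panel, amt=1).
Iteration 1: components of {Panel} -> Bearing = 1*3 = 3, Bolt = 1*3 = 3, Gizmo = 1*4 = 4, Hub = 1*1 = 1.
Iteration 2: components of {Bearing,Bolt,Gizmo,Hub} -> Cap = 1*5 = 5.
Iteration 3: no further components; recursion stops.
amt values: 1, 3, 3, 1, 4, 5; the maximum is 5.

5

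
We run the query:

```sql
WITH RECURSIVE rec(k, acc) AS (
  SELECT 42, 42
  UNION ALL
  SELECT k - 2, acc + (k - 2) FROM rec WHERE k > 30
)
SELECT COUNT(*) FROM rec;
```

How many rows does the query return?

Base: k=42, acc=42.
Iteration 1: 42 > 30 holds -> k = 42 - 2 = 40, acc = 42 + 40 = 82.
Iteration 2: 40 > 30 holds -> k = 40 - 2 = 38, acc = 82 + 38 = 120.
Iteration 3: 38 > 30 holds -> k = 38 - 2 = 36, acc = 120 + 36 = 156.
Iteration 4: 36 > 30 holds -> k = 36 - 2 = 34, acc = 156 + 34 = 190.
Iteration 5: 34 > 30 holds -> k = 34 - 2 = 32, acc = 190 + 32 = 222.
Iteration 6: 32 > 30 holds -> k = 32 - 2 = 30, acc = 222 + 30 = 252.
Iteration 7: 30 > 30 fails; recursion stops.
Total rows emitted: 7.

7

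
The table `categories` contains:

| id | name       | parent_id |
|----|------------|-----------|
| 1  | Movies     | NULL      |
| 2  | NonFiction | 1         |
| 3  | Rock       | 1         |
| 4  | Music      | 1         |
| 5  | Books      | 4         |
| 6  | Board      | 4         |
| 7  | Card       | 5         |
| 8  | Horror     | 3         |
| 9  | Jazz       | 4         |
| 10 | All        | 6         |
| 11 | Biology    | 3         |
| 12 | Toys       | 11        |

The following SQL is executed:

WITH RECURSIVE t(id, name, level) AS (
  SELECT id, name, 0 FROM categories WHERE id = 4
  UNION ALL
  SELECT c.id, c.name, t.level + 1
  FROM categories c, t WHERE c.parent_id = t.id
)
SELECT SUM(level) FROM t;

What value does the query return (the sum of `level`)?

Base: id=4 (Music) at level 0.
Iteration 1: rows with parent_id in {4} -> Books (id 5, level 1), Board (id 6, level 1), Jazz (id 9, level 1).
Iteration 2: rows with parent_id in {5,6,9} -> Card (id 7, level 2), All (id 10, level 2).
Iteration 3: no rows with parent_id in {7,10}; recursion stops.
SUM(level) = 0 + 1 + 1 + 1 + 2 + 2 = 7.

7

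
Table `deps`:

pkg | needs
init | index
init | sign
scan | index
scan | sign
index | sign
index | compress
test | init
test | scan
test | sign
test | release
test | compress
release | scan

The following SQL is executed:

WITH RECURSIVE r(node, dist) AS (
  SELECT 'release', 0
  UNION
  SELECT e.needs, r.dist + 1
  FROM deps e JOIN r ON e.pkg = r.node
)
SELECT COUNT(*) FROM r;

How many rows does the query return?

6

Base: (release, dist=0).
Iteration 1: edges from {release} -> (scan, dist=1).
Iteration 2: edges from {scan} -> (index, dist=2), (sign, dist=2).
Iteration 3: edges from {index,sign} -> (compress, dist=3), (sign, dist=3).
Iteration 4: no outgoing edges from {compress,sign}; recursion stops.
Total rows emitted: 6.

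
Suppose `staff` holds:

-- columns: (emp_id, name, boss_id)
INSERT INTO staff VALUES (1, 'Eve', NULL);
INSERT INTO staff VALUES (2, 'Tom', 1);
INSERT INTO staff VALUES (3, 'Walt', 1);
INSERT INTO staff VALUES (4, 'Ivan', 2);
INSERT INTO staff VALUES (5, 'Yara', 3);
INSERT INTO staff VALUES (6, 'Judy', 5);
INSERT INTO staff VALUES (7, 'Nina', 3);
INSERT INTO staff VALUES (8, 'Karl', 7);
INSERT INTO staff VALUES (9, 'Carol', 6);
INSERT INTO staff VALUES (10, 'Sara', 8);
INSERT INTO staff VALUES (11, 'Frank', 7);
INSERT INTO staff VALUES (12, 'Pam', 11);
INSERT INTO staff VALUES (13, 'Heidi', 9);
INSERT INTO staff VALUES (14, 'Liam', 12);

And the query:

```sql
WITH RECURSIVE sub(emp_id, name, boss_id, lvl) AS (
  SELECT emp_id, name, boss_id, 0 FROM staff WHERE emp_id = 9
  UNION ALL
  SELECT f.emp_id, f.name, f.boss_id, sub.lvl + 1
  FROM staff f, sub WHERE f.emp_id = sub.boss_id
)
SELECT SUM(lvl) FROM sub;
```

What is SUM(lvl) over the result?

10

Base: emp_id=9 (Carol), boss_id=6, lvl 0.
Iteration 1: join on emp_id=6 -> Judy (id 6, boss_id=5, lvl 1).
Iteration 2: join on emp_id=5 -> Yara (id 5, boss_id=3, lvl 2).
Iteration 3: join on emp_id=3 -> Walt (id 3, boss_id=1, lvl 3).
Iteration 4: join on emp_id=1 -> Eve (id 1, boss_id=NULL, lvl 4).
Iteration 5: boss_id is NULL; no match; recursion stops.
SUM(lvl) = 0 + 1 + 2 + 3 + 4 = 10.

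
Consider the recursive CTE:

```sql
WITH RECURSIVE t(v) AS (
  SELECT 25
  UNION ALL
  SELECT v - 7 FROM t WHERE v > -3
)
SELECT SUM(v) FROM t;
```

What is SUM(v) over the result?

Base: v=25.
Iteration 1: 25 > -3 holds -> v = 25 - 7 = 18.
Iteration 2: 18 > -3 holds -> v = 18 - 7 = 11.
Iteration 3: 11 > -3 holds -> v = 11 - 7 = 4.
Iteration 4: 4 > -3 holds -> v = 4 - 7 = -3.
Iteration 5: -3 > -3 fails; recursion stops.
SUM(v) = 25 + 18 + 11 + 4 + -3 = 55.

55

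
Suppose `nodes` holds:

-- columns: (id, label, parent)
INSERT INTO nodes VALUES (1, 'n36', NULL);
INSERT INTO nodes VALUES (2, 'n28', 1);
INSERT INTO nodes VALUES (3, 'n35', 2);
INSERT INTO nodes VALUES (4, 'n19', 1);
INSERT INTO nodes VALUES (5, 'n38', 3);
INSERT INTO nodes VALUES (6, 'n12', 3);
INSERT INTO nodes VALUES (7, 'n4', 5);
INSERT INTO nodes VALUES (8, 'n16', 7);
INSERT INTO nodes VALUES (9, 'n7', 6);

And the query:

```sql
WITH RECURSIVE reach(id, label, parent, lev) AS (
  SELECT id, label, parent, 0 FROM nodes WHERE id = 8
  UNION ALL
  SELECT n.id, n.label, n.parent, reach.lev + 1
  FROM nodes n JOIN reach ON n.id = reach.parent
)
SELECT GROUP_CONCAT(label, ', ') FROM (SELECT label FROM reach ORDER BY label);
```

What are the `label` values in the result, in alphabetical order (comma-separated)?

n16, n28, n35, n36, n38, n4

Base: id=8 (n16), parent=7, lev 0.
Iteration 1: join on id=7 -> n4 (id 7, parent=5, lev 1).
Iteration 2: join on id=5 -> n38 (id 5, parent=3, lev 2).
Iteration 3: join on id=3 -> n35 (id 3, parent=2, lev 3).
Iteration 4: join on id=2 -> n28 (id 2, parent=1, lev 4).
Iteration 5: join on id=1 -> n36 (id 1, parent=NULL, lev 5).
Iteration 6: parent is NULL; no match; recursion stops.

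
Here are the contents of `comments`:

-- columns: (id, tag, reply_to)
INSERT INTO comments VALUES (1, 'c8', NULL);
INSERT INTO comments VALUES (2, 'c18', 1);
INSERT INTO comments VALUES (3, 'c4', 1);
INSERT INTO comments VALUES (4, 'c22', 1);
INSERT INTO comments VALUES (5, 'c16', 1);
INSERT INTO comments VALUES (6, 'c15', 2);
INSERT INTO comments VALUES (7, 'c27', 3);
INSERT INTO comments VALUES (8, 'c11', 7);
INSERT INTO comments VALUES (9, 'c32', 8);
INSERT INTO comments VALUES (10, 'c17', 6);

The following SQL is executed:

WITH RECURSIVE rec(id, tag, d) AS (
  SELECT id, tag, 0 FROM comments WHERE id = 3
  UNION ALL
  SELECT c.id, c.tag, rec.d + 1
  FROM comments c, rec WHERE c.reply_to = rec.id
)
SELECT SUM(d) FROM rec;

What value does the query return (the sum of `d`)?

Base: id=3 (c4) at d 0.
Iteration 1: rows with reply_to in {3} -> c27 (id 7, d 1).
Iteration 2: rows with reply_to in {7} -> c11 (id 8, d 2).
Iteration 3: rows with reply_to in {8} -> c32 (id 9, d 3).
Iteration 4: no rows with reply_to in {9}; recursion stops.
SUM(d) = 0 + 1 + 2 + 3 = 6.

6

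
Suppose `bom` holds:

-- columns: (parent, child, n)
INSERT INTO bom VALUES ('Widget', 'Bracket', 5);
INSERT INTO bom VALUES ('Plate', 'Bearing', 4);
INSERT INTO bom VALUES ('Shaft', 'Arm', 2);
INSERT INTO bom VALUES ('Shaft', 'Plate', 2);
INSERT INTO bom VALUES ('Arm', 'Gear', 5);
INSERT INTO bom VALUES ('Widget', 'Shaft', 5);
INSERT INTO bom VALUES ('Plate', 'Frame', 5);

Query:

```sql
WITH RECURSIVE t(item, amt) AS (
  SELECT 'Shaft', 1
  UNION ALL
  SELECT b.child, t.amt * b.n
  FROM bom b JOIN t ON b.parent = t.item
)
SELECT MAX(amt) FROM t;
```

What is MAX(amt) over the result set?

Base: (Shaft, amt=1).
Iteration 1: components of {Shaft} -> Arm = 1*2 = 2, Plate = 1*2 = 2.
Iteration 2: components of {Arm,Plate} -> Bearing = 2*4 = 8, Frame = 2*5 = 10, Gear = 2*5 = 10.
Iteration 3: no further components; recursion stops.
amt values: 1, 2, 2, 10, 10, 8; the maximum is 10.

10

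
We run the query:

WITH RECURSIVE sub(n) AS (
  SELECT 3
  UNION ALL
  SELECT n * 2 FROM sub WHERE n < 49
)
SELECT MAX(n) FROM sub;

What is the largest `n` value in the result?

96

Base: n=3.
Iteration 1: 3 < 49 holds -> n = 3 * 2 = 6.
Iteration 2: 6 < 49 holds -> n = 6 * 2 = 12.
Iteration 3: 12 < 49 holds -> n = 12 * 2 = 24.
Iteration 4: 24 < 49 holds -> n = 24 * 2 = 48.
Iteration 5: 48 < 49 holds -> n = 48 * 2 = 96.
Iteration 6: 96 < 49 fails; recursion stops.
n values: 3, 6, 12, 24, 48, 96; the maximum is 96.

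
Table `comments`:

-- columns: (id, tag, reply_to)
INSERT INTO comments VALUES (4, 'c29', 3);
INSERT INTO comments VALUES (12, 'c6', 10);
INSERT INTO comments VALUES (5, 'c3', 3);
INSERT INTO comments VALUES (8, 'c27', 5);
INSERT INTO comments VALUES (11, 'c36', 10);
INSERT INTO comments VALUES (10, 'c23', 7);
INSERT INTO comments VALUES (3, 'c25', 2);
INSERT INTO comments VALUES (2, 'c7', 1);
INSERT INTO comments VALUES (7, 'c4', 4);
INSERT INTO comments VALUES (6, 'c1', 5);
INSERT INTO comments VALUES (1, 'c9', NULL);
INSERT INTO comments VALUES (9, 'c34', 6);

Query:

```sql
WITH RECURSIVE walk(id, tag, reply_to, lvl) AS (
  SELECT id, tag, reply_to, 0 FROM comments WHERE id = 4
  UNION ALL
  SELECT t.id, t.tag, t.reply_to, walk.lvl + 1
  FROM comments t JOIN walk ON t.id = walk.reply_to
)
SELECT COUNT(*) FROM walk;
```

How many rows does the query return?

Base: id=4 (c29), reply_to=3, lvl 0.
Iteration 1: join on id=3 -> c25 (id 3, reply_to=2, lvl 1).
Iteration 2: join on id=2 -> c7 (id 2, reply_to=1, lvl 2).
Iteration 3: join on id=1 -> c9 (id 1, reply_to=NULL, lvl 3).
Iteration 4: reply_to is NULL; no match; recursion stops.
Total rows emitted: 4.

4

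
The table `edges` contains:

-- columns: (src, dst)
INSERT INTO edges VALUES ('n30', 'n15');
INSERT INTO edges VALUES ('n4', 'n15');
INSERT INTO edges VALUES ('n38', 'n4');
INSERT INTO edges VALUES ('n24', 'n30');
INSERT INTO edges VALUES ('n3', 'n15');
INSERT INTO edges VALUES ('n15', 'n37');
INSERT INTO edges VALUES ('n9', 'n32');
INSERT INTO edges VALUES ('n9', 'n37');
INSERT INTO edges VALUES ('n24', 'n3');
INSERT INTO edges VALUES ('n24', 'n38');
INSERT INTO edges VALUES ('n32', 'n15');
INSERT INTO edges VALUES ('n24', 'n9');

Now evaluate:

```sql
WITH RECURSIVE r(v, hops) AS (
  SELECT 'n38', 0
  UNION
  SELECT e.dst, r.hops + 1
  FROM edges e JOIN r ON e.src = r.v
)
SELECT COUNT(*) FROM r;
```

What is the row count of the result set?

Base: (n38, hops=0).
Iteration 1: edges from {n38} -> (n4, hops=1).
Iteration 2: edges from {n4} -> (n15, hops=2).
Iteration 3: edges from {n15} -> (n37, hops=3).
Iteration 4: no outgoing edges from {n37}; recursion stops.
Total rows emitted: 4.

4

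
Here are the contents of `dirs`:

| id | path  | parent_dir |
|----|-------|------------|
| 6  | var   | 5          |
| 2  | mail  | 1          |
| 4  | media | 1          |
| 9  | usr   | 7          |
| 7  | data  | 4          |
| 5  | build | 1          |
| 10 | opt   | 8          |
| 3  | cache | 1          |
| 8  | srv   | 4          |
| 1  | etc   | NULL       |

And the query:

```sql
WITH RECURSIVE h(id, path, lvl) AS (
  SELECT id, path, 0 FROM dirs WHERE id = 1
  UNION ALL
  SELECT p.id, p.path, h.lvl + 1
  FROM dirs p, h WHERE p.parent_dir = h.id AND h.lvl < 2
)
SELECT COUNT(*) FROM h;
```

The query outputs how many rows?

8

Base: id=1 (etc) at lvl 0.
Iteration 1: rows with parent_dir in {1} -> mail (id 2, lvl 1), cache (id 3, lvl 1), media (id 4, lvl 1), build (id 5, lvl 1).
Iteration 2: rows with parent_dir in {2,3,4,5} -> var (id 6, lvl 2), data (id 7, lvl 2), srv (id 8, lvl 2).
Iteration 3: lvl < 2 fails for all current rows; recursion stops.
Total rows emitted: 8.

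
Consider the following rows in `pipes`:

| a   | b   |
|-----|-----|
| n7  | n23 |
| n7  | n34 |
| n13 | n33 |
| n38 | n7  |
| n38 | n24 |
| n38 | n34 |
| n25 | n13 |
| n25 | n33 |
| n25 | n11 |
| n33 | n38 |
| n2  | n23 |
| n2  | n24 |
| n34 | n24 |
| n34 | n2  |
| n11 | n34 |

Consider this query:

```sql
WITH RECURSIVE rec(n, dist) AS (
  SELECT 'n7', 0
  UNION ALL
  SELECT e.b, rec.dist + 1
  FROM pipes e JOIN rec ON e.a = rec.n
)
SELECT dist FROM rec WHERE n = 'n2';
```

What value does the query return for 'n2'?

Base: (n7, dist=0).
Iteration 1: edges from {n7} -> (n23, dist=1), (n34, dist=1).
Iteration 2: edges from {n23,n34} -> (n2, dist=2), (n24, dist=2).
Iteration 3: edges from {n2,n24} -> (n23, dist=3), (n24, dist=3).
Iteration 4: no outgoing edges from {n23,n24}; recursion stops.

2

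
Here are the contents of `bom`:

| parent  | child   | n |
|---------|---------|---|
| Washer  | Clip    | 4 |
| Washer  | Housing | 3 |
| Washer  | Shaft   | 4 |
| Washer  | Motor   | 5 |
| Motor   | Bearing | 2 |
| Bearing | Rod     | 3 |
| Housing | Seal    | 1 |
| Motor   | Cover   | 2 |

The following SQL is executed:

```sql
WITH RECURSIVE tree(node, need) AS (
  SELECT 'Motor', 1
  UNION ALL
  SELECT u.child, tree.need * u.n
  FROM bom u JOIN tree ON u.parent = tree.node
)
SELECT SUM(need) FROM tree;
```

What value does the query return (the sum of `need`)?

Base: (Motor, need=1).
Iteration 1: components of {Motor} -> Bearing = 1*2 = 2, Cover = 1*2 = 2.
Iteration 2: components of {Bearing,Cover} -> Rod = 2*3 = 6.
Iteration 3: no further components; recursion stops.
SUM(need) = 1 + 2 + 2 + 6 = 11.

11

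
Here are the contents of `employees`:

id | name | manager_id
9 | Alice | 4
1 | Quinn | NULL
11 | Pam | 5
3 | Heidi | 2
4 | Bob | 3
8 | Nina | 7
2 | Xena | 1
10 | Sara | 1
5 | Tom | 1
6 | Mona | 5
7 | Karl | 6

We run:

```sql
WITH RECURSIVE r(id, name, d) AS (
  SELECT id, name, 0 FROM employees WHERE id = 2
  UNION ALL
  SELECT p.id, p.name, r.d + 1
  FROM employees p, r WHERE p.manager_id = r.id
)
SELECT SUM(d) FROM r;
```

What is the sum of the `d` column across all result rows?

6

Base: id=2 (Xena) at d 0.
Iteration 1: rows with manager_id in {2} -> Heidi (id 3, d 1).
Iteration 2: rows with manager_id in {3} -> Bob (id 4, d 2).
Iteration 3: rows with manager_id in {4} -> Alice (id 9, d 3).
Iteration 4: no rows with manager_id in {9}; recursion stops.
SUM(d) = 0 + 1 + 2 + 3 = 6.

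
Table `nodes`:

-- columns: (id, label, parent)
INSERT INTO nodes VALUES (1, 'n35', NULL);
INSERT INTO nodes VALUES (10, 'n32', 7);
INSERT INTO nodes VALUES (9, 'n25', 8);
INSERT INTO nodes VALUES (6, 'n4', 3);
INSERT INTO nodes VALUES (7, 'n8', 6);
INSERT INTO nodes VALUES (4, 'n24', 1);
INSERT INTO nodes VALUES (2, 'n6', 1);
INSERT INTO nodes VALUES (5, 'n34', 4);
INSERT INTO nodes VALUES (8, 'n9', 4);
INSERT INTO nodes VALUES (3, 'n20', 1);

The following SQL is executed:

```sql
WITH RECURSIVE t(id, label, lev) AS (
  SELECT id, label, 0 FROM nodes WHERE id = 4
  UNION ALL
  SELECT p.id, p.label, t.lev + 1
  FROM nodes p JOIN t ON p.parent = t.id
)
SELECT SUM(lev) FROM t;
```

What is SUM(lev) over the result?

4

Base: id=4 (n24) at lev 0.
Iteration 1: rows with parent in {4} -> n34 (id 5, lev 1), n9 (id 8, lev 1).
Iteration 2: rows with parent in {5,8} -> n25 (id 9, lev 2).
Iteration 3: no rows with parent in {9}; recursion stops.
SUM(lev) = 0 + 1 + 1 + 2 = 4.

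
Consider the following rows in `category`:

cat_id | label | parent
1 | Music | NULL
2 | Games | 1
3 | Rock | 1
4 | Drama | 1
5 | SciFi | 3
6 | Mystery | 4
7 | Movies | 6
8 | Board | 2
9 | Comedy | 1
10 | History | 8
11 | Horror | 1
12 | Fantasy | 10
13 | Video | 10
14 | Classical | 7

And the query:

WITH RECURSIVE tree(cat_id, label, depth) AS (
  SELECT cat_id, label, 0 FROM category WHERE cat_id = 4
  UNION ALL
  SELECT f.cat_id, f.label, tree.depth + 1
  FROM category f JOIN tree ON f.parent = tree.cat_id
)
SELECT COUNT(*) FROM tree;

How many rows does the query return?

Base: cat_id=4 (Drama) at depth 0.
Iteration 1: rows with parent in {4} -> Mystery (id 6, depth 1).
Iteration 2: rows with parent in {6} -> Movies (id 7, depth 2).
Iteration 3: rows with parent in {7} -> Classical (id 14, depth 3).
Iteration 4: no rows with parent in {14}; recursion stops.
Total rows emitted: 4.

4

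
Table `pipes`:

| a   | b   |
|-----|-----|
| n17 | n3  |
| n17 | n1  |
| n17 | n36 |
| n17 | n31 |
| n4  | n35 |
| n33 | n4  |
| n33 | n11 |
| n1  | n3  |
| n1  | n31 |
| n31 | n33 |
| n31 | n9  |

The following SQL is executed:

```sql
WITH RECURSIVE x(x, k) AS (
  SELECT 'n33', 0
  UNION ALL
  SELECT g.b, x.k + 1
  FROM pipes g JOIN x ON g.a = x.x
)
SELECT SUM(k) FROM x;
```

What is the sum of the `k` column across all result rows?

4

Base: (n33, k=0).
Iteration 1: edges from {n33} -> (n11, k=1), (n4, k=1).
Iteration 2: edges from {n11,n4} -> (n35, k=2).
Iteration 3: no outgoing edges from {n35}; recursion stops.
SUM(k) = 0 + 1 + 1 + 2 = 4.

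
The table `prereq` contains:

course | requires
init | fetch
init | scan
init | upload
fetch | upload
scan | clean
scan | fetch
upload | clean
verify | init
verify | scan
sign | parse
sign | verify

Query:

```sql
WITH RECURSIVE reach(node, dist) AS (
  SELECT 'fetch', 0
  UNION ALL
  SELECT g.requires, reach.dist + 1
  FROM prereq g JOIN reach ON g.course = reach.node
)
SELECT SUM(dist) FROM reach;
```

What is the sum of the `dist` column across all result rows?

Base: (fetch, dist=0).
Iteration 1: edges from {fetch} -> (upload, dist=1).
Iteration 2: edges from {upload} -> (clean, dist=2).
Iteration 3: no outgoing edges from {clean}; recursion stops.
SUM(dist) = 0 + 1 + 2 = 3.

3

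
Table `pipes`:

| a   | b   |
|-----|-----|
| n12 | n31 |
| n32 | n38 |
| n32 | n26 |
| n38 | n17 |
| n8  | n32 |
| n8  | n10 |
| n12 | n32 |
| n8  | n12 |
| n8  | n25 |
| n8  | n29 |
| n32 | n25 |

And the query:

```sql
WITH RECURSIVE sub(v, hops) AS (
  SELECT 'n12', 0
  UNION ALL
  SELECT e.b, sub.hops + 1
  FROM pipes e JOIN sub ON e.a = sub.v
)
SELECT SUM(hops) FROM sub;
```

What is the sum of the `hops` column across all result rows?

Base: (n12, hops=0).
Iteration 1: edges from {n12} -> (n31, hops=1), (n32, hops=1).
Iteration 2: edges from {n31,n32} -> (n25, hops=2), (n26, hops=2), (n38, hops=2).
Iteration 3: edges from {n25,n26,n38} -> (n17, hops=3).
Iteration 4: no outgoing edges from {n17}; recursion stops.
SUM(hops) = 0 + 1 + 1 + 2 + 2 + 2 + 3 = 11.

11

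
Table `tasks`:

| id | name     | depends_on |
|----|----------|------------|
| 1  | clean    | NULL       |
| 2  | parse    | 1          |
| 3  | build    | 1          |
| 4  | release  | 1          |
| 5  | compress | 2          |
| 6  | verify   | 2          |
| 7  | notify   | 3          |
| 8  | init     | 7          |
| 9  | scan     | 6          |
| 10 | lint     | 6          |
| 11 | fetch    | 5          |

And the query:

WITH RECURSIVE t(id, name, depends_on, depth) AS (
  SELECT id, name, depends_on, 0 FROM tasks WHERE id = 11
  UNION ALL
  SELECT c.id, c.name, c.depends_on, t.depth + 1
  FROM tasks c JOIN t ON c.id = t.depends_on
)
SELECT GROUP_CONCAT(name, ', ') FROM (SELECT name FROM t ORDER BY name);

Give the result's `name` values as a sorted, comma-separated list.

clean, compress, fetch, parse

Base: id=11 (fetch), depends_on=5, depth 0.
Iteration 1: join on id=5 -> compress (id 5, depends_on=2, depth 1).
Iteration 2: join on id=2 -> parse (id 2, depends_on=1, depth 2).
Iteration 3: join on id=1 -> clean (id 1, depends_on=NULL, depth 3).
Iteration 4: depends_on is NULL; no match; recursion stops.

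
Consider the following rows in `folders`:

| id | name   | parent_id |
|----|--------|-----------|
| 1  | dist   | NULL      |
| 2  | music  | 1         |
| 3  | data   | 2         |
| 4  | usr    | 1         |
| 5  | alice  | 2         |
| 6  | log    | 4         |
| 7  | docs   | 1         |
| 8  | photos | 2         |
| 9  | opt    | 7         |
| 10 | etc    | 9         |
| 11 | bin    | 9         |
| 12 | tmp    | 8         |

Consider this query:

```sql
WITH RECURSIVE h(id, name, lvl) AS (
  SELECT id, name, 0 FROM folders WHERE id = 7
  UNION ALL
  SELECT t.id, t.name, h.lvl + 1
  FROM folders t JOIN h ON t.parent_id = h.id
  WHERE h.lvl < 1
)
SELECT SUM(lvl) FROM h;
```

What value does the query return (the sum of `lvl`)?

1

Base: id=7 (docs) at lvl 0.
Iteration 1: rows with parent_id in {7} -> opt (id 9, lvl 1).
Iteration 2: lvl < 1 fails for all current rows; recursion stops.
SUM(lvl) = 0 + 1 = 1.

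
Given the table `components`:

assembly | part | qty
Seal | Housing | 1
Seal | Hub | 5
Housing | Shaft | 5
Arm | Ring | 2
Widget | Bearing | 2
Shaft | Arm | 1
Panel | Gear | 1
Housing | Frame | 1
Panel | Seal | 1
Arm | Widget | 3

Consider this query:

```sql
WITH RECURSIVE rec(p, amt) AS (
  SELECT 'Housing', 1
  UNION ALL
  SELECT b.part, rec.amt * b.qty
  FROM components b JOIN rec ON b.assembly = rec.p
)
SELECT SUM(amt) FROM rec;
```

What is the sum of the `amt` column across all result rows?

Base: (Housing, amt=1).
Iteration 1: components of {Housing} -> Frame = 1*1 = 1, Shaft = 1*5 = 5.
Iteration 2: components of {Frame,Shaft} -> Arm = 5*1 = 5.
Iteration 3: components of {Arm} -> Ring = 5*2 = 10, Widget = 5*3 = 15.
Iteration 4: components of {Ring,Widget} -> Bearing = 15*2 = 30.
Iteration 5: no further components; recursion stops.
SUM(amt) = 1 + 5 + 1 + 5 + 15 + 10 + 30 = 67.

67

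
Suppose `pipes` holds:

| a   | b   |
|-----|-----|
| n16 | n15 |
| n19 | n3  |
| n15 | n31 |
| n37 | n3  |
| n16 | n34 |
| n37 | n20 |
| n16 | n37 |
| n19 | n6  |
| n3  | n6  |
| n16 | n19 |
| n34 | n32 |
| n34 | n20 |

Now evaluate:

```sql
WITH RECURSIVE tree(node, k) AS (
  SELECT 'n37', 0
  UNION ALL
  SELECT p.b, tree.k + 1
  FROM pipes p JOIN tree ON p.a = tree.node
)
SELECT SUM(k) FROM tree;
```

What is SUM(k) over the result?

Base: (n37, k=0).
Iteration 1: edges from {n37} -> (n20, k=1), (n3, k=1).
Iteration 2: edges from {n20,n3} -> (n6, k=2).
Iteration 3: no outgoing edges from {n6}; recursion stops.
SUM(k) = 0 + 1 + 1 + 2 = 4.

4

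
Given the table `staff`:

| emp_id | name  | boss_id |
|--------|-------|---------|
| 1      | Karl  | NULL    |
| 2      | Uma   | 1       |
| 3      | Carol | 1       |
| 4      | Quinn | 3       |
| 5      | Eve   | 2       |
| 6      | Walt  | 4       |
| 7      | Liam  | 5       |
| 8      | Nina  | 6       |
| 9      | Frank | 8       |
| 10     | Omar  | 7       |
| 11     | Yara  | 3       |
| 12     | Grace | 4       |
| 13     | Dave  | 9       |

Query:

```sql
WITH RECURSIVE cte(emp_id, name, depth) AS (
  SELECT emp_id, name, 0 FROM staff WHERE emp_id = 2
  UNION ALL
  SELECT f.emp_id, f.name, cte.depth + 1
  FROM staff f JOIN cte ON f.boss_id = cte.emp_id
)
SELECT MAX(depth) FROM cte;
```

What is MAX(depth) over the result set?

3

Base: emp_id=2 (Uma) at depth 0.
Iteration 1: rows with boss_id in {2} -> Eve (id 5, depth 1).
Iteration 2: rows with boss_id in {5} -> Liam (id 7, depth 2).
Iteration 3: rows with boss_id in {7} -> Omar (id 10, depth 3).
Iteration 4: no rows with boss_id in {10}; recursion stops.
depth values: 0, 1, 2, 3; the maximum is 3.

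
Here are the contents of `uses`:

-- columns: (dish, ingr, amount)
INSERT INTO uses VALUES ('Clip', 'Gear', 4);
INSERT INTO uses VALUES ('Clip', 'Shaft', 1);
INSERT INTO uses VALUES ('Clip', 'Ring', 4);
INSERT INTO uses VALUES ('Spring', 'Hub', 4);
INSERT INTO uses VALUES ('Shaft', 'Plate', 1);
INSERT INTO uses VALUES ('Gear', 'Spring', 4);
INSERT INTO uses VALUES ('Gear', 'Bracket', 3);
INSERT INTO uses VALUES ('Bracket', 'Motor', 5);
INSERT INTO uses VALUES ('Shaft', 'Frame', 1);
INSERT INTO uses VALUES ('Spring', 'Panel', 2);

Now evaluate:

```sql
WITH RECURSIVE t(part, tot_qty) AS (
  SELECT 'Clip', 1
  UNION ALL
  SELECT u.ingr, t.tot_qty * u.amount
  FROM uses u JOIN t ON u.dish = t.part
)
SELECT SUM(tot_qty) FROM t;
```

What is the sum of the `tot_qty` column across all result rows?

Base: (Clip, tot_qty=1).
Iteration 1: components of {Clip} -> Gear = 1*4 = 4, Ring = 1*4 = 4, Shaft = 1*1 = 1.
Iteration 2: components of {Gear,Ring,Shaft} -> Bracket = 4*3 = 12, Frame = 1*1 = 1, Plate = 1*1 = 1, Spring = 4*4 = 16.
Iteration 3: components of {Bracket,Frame,Plate,Spring} -> Hub = 16*4 = 64, Motor = 12*5 = 60, Panel = 16*2 = 32.
Iteration 4: no further components; recursion stops.
SUM(tot_qty) = 1 + 4 + 1 + 4 + 12 + 16 + 1 + 1 + 60 + 32 + 64 = 196.

196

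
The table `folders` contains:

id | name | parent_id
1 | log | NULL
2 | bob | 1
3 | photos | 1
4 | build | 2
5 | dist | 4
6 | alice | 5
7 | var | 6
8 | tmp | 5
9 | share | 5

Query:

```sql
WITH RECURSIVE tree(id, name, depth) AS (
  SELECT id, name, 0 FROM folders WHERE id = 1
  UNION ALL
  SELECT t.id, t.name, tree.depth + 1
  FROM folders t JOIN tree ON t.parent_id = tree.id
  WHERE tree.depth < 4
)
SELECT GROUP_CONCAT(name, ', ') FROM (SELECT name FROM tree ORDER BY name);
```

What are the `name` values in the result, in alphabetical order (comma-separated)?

alice, bob, build, dist, log, photos, share, tmp

Base: id=1 (log) at depth 0.
Iteration 1: rows with parent_id in {1} -> bob (id 2, depth 1), photos (id 3, depth 1).
Iteration 2: rows with parent_id in {2,3} -> build (id 4, depth 2).
Iteration 3: rows with parent_id in {4} -> dist (id 5, depth 3).
Iteration 4: rows with parent_id in {5} -> alice (id 6, depth 4), tmp (id 8, depth 4), share (id 9, depth 4).
Iteration 5: depth < 4 fails for all current rows; recursion stops.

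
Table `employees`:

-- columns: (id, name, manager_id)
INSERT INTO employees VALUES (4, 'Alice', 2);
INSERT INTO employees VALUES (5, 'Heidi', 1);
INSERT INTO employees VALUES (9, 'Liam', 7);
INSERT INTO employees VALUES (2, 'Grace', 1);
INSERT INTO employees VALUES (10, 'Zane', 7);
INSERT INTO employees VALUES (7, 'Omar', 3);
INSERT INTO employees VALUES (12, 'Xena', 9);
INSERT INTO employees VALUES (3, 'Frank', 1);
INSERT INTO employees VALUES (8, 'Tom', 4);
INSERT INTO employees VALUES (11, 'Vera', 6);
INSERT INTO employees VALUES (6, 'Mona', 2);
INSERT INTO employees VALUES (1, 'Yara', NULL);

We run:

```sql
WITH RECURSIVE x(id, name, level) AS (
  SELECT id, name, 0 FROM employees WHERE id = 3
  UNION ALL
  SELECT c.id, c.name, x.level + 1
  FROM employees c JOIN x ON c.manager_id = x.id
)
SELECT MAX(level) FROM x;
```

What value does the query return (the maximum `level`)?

3

Base: id=3 (Frank) at level 0.
Iteration 1: rows with manager_id in {3} -> Omar (id 7, level 1).
Iteration 2: rows with manager_id in {7} -> Liam (id 9, level 2), Zane (id 10, level 2).
Iteration 3: rows with manager_id in {9,10} -> Xena (id 12, level 3).
Iteration 4: no rows with manager_id in {12}; recursion stops.
level values: 0, 1, 2, 2, 3; the maximum is 3.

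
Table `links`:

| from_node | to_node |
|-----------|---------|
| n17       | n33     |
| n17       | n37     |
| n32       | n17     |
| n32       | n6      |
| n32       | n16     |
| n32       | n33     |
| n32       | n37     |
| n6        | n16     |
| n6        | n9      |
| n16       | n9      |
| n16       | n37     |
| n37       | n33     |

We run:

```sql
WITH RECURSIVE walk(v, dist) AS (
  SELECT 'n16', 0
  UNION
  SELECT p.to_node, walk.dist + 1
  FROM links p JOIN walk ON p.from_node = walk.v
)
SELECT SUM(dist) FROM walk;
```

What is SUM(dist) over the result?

4

Base: (n16, dist=0).
Iteration 1: edges from {n16} -> (n37, dist=1), (n9, dist=1).
Iteration 2: edges from {n37,n9} -> (n33, dist=2).
Iteration 3: no outgoing edges from {n33}; recursion stops.
SUM(dist) = 0 + 1 + 1 + 2 = 4.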